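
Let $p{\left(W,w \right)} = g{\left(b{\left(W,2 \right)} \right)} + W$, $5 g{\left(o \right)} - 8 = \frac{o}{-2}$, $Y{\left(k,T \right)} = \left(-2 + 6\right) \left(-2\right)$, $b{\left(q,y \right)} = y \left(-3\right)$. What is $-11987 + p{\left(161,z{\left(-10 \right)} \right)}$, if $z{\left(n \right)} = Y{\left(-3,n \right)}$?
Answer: $- \frac{59119}{5} \approx -11824.0$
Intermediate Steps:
$b{\left(q,y \right)} = - 3 y$
$Y{\left(k,T \right)} = -8$ ($Y{\left(k,T \right)} = 4 \left(-2\right) = -8$)
$g{\left(o \right)} = \frac{8}{5} - \frac{o}{10}$ ($g{\left(o \right)} = \frac{8}{5} + \frac{o \frac{1}{-2}}{5} = \frac{8}{5} + \frac{o \left(- \frac{1}{2}\right)}{5} = \frac{8}{5} + \frac{\left(- \frac{1}{2}\right) o}{5} = \frac{8}{5} - \frac{o}{10}$)
$z{\left(n \right)} = -8$
$p{\left(W,w \right)} = \frac{11}{5} + W$ ($p{\left(W,w \right)} = \left(\frac{8}{5} - \frac{\left(-3\right) 2}{10}\right) + W = \left(\frac{8}{5} - - \frac{3}{5}\right) + W = \left(\frac{8}{5} + \frac{3}{5}\right) + W = \frac{11}{5} + W$)
$-11987 + p{\left(161,z{\left(-10 \right)} \right)} = -11987 + \left(\frac{11}{5} + 161\right) = -11987 + \frac{816}{5} = - \frac{59119}{5}$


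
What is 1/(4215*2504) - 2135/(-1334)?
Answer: 11266779967/7039758120 ≈ 1.6005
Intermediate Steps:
1/(4215*2504) - 2135/(-1334) = (1/4215)*(1/2504) - 2135*(-1/1334) = 1/10554360 + 2135/1334 = 11266779967/7039758120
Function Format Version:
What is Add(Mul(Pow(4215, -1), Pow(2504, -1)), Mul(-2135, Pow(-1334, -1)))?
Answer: Rational(11266779967, 7039758120) ≈ 1.6005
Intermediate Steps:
Add(Mul(Pow(4215, -1), Pow(2504, -1)), Mul(-2135, Pow(-1334, -1))) = Add(Mul(Rational(1, 4215), Rational(1, 2504)), Mul(-2135, Rational(-1, 1334))) = Add(Rational(1, 10554360), Rational(2135, 1334)) = Rational(11266779967, 7039758120)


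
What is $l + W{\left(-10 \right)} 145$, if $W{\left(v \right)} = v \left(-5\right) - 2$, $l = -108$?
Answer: $6852$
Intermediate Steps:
$W{\left(v \right)} = -2 - 5 v$ ($W{\left(v \right)} = - 5 v - 2 = -2 - 5 v$)
$l + W{\left(-10 \right)} 145 = -108 + \left(-2 - -50\right) 145 = -108 + \left(-2 + 50\right) 145 = -108 + 48 \cdot 145 = -108 + 6960 = 6852$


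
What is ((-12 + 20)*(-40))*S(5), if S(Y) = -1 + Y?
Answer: -1280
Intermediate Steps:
((-12 + 20)*(-40))*S(5) = ((-12 + 20)*(-40))*(-1 + 5) = (8*(-40))*4 = -320*4 = -1280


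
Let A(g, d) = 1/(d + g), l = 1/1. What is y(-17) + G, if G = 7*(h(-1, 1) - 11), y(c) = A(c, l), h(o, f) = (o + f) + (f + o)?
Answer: -1233/16 ≈ -77.063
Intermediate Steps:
h(o, f) = 2*f + 2*o (h(o, f) = (f + o) + (f + o) = 2*f + 2*o)
l = 1
y(c) = 1/(1 + c)
G = -77 (G = 7*((2*1 + 2*(-1)) - 11) = 7*((2 - 2) - 11) = 7*(0 - 11) = 7*(-11) = -77)
y(-17) + G = 1/(1 - 17) - 77 = 1/(-16) - 77 = -1/16 - 77 = -1233/16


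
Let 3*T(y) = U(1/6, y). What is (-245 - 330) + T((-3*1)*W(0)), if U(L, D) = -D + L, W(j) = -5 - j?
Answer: -10439/18 ≈ -579.94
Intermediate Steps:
U(L, D) = L - D
T(y) = 1/18 - y/3 (T(y) = (1/6 - y)/3 = (⅙ - y)/3 = 1/18 - y/3)
(-245 - 330) + T((-3*1)*W(0)) = (-245 - 330) + (1/18 - (-3*1)*(-5 - 1*0)/3) = -575 + (1/18 - (-1)*(-5 + 0)) = -575 + (1/18 - (-1)*(-5)) = -575 + (1/18 - ⅓*15) = -575 + (1/18 - 5) = -575 - 89/18 = -10439/18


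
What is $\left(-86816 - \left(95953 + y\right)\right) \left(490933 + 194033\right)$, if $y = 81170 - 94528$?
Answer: $-116040775026$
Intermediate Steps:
$y = -13358$
$\left(-86816 - \left(95953 + y\right)\right) \left(490933 + 194033\right) = \left(-86816 - 82595\right) \left(490933 + 194033\right) = \left(-86816 + \left(-95953 + 13358\right)\right) 684966 = \left(-86816 - 82595\right) 684966 = \left(-169411\right) 684966 = -116040775026$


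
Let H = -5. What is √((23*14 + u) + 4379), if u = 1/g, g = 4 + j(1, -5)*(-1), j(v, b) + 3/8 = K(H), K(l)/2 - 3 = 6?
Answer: √55851709/109 ≈ 68.563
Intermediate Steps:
K(l) = 18 (K(l) = 6 + 2*6 = 6 + 12 = 18)
j(v, b) = 141/8 (j(v, b) = -3/8 + 18 = 141/8)
g = -109/8 (g = 4 + (141/8)*(-1) = 4 - 141/8 = -109/8 ≈ -13.625)
u = -8/109 (u = 1/(-109/8) = -8/109 ≈ -0.073395)
√((23*14 + u) + 4379) = √((23*14 - 8/109) + 4379) = √((322 - 8/109) + 4379) = √(35090/109 + 4379) = √(512401/109) = √55851709/109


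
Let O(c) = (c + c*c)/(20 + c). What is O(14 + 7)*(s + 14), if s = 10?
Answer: 11088/41 ≈ 270.44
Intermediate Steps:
O(c) = (c + c²)/(20 + c)
O(14 + 7)*(s + 14) = ((14 + 7)*(1 + (14 + 7))/(20 + (14 + 7)))*(10 + 14) = (21*(1 + 21)/(20 + 21))*24 = (21*22/41)*24 = (21*(1/41)*22)*24 = (462/41)*24 = 11088/41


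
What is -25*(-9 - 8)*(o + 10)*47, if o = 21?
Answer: 619225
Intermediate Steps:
-25*(-9 - 8)*(o + 10)*47 = -25*(-9 - 8)*(21 + 10)*47 = -(-425)*31*47 = -25*(-527)*47 = 13175*47 = 619225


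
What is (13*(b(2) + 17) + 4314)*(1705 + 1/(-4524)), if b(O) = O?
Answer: 35180904059/4524 ≈ 7.7765e+6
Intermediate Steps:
(13*(b(2) + 17) + 4314)*(1705 + 1/(-4524)) = (13*(2 + 17) + 4314)*(1705 + 1/(-4524)) = (13*19 + 4314)*(1705 - 1/4524) = (247 + 4314)*(7713419/4524) = 4561*(7713419/4524) = 35180904059/4524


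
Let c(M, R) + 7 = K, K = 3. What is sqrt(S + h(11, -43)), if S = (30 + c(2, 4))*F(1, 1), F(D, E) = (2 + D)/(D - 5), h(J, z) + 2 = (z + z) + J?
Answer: I*sqrt(386)/2 ≈ 9.8234*I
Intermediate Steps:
h(J, z) = -2 + J + 2*z (h(J, z) = -2 + ((z + z) + J) = -2 + (2*z + J) = -2 + (J + 2*z) = -2 + J + 2*z)
F(D, E) = (2 + D)/(-5 + D)
c(M, R) = -4 (c(M, R) = -7 + 3 = -4)
S = -39/2 (S = (30 - 4)*((2 + 1)/(-5 + 1)) = 26*(3/(-4)) = 26*(-1/4*3) = 26*(-3/4) = -39/2 ≈ -19.500)
sqrt(S + h(11, -43)) = sqrt(-39/2 + (-2 + 11 + 2*(-43))) = sqrt(-39/2 + (-2 + 11 - 86)) = sqrt(-39/2 - 77) = sqrt(-193/2) = I*sqrt(386)/2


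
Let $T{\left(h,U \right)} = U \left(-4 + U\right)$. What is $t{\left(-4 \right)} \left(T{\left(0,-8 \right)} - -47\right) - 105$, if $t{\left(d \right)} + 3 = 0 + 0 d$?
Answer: $-534$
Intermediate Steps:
$t{\left(d \right)} = -3$ ($t{\left(d \right)} = -3 + \left(0 + 0 d\right) = -3 + \left(0 + 0\right) = -3 + 0 = -3$)
$t{\left(-4 \right)} \left(T{\left(0,-8 \right)} - -47\right) - 105 = - 3 \left(- 8 \left(-4 - 8\right) - -47\right) - 105 = - 3 \left(\left(-8\right) \left(-12\right) + 47\right) - 105 = - 3 \left(96 + 47\right) - 105 = \left(-3\right) 143 - 105 = -429 - 105 = -534$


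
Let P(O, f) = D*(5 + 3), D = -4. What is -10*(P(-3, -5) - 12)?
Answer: 440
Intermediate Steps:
P(O, f) = -32 (P(O, f) = -4*(5 + 3) = -4*8 = -32)
-10*(P(-3, -5) - 12) = -10*(-32 - 12) = -10*(-44) = 440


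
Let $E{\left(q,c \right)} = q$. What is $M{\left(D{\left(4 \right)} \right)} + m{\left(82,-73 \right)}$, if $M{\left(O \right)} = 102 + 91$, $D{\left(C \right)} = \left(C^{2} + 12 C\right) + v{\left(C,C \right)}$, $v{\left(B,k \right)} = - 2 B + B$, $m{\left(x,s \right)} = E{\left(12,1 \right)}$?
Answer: $205$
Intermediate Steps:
$m{\left(x,s \right)} = 12$
$v{\left(B,k \right)} = - B$
$D{\left(C \right)} = C^{2} + 11 C$ ($D{\left(C \right)} = \left(C^{2} + 12 C\right) - C = C^{2} + 11 C$)
$M{\left(O \right)} = 193$
$M{\left(D{\left(4 \right)} \right)} + m{\left(82,-73 \right)} = 193 + 12 = 205$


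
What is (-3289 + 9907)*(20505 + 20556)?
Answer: 271741698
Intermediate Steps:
(-3289 + 9907)*(20505 + 20556) = 6618*41061 = 271741698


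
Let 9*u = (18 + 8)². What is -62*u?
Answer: -41912/9 ≈ -4656.9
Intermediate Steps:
u = 676/9 (u = (18 + 8)²/9 = (⅑)*26² = (⅑)*676 = 676/9 ≈ 75.111)
-62*u = -62*676/9 = -41912/9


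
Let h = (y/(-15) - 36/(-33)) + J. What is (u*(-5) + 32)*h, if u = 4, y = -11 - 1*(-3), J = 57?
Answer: 38692/55 ≈ 703.49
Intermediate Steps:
y = -8 (y = -11 + 3 = -8)
h = 9673/165 (h = (-8/(-15) - 36/(-33)) + 57 = (-8*(-1/15) - 36*(-1/33)) + 57 = (8/15 + 12/11) + 57 = 268/165 + 57 = 9673/165 ≈ 58.624)
(u*(-5) + 32)*h = (4*(-5) + 32)*(9673/165) = (-20 + 32)*(9673/165) = 12*(9673/165) = 38692/55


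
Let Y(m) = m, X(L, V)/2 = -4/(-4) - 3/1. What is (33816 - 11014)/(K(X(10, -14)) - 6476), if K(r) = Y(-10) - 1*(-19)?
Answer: -22802/6467 ≈ -3.5259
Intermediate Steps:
X(L, V) = -4 (X(L, V) = 2*(-4/(-4) - 3/1) = 2*(-4*(-¼) - 3*1) = 2*(1 - 3) = 2*(-2) = -4)
K(r) = 9 (K(r) = -10 - 1*(-19) = -10 + 19 = 9)
(33816 - 11014)/(K(X(10, -14)) - 6476) = (33816 - 11014)/(9 - 6476) = 22802/(-6467) = 22802*(-1/6467) = -22802/6467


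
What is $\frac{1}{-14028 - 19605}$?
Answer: $- \frac{1}{33633} \approx -2.9733 \cdot 10^{-5}$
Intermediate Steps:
$\frac{1}{-14028 - 19605} = \frac{1}{-33633} = - \frac{1}{33633}$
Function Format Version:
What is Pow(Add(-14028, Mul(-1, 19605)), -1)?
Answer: Rational(-1, 33633) ≈ -2.9733e-5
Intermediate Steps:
Pow(Add(-14028, Mul(-1, 19605)), -1) = Pow(Add(-14028, -19605), -1) = Pow(-33633, -1) = Rational(-1, 33633)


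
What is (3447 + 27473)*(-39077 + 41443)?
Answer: 73156720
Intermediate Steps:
(3447 + 27473)*(-39077 + 41443) = 30920*2366 = 73156720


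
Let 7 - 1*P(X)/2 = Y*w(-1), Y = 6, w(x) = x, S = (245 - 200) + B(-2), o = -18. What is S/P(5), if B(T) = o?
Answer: 27/26 ≈ 1.0385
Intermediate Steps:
B(T) = -18
S = 27 (S = (245 - 200) - 18 = 45 - 18 = 27)
P(X) = 26 (P(X) = 14 - 12*(-1) = 14 - 2*(-6) = 14 + 12 = 26)
S/P(5) = 27/26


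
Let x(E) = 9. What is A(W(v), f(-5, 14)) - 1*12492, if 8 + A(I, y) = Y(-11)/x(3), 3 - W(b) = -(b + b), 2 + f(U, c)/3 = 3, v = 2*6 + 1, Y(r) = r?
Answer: -112511/9 ≈ -12501.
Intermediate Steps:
v = 13 (v = 12 + 1 = 13)
f(U, c) = 3 (f(U, c) = -6 + 3*3 = -6 + 9 = 3)
W(b) = 3 + 2*b (W(b) = 3 - (-1)*(b + b) = 3 - (-1)*2*b = 3 - (-2)*b = 3 + 2*b)
A(I, y) = -83/9 (A(I, y) = -8 - 11/9 = -83/9)
A(W(v), f(-5, 14)) - 1*12492 = -83/9 - 1*12492 = -83/9 - 12492 = -112511/9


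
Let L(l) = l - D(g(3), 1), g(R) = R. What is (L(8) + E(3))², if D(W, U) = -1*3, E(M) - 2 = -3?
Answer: 100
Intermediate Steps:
E(M) = -1 (E(M) = 2 - 3 = -1)
D(W, U) = -3
L(l) = 3 + l (L(l) = l - 1*(-3) = l + 3 = 3 + l)
(L(8) + E(3))² = ((3 + 8) - 1)² = (11 - 1)² = 10² = 100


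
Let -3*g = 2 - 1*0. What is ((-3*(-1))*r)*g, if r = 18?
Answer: -36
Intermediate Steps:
g = -2/3 (g = -(2 - 1*0)/3 = -(2 + 0)/3 = -1/3*2 = -2/3 ≈ -0.66667)
((-3*(-1))*r)*g = (-3*(-1)*18)*(-2/3) = (3*18)*(-2/3) = 54*(-2/3) = -36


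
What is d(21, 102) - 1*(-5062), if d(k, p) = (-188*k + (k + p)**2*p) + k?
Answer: 1544293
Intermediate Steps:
d(k, p) = -187*k + p*(k + p)**2 (d(k, p) = (-188*k + p*(k + p)**2) + k = -187*k + p*(k + p)**2)
d(21, 102) - 1*(-5062) = (-187*21 + 102*(21 + 102)**2) - 1*(-5062) = (-3927 + 102*123**2) + 5062 = (-3927 + 102*15129) + 5062 = (-3927 + 1543158) + 5062 = 1539231 + 5062 = 1544293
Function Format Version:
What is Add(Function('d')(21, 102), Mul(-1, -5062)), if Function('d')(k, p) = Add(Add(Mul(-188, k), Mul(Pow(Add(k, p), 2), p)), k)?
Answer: 1544293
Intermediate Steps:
Function('d')(k, p) = Add(Mul(-187, k), Mul(p, Pow(Add(k, p), 2))) (Function('d')(k, p) = Add(Add(Mul(-188, k), Mul(p, Pow(Add(k, p), 2))), k) = Add(Mul(-187, k), Mul(p, Pow(Add(k, p), 2))))
Add(Function('d')(21, 102), Mul(-1, -5062)) = Add(Add(Mul(-187, 21), Mul(102, Pow(Add(21, 102), 2))), Mul(-1, -5062)) = Add(Add(-3927, Mul(102, Pow(123, 2))), 5062) = Add(Add(-3927, Mul(102, 15129)), 5062) = Add(Add(-3927, 1543158), 5062) = Add(1539231, 5062) = 1544293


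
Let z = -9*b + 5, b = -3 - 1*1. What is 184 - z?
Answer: 143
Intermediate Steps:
b = -4 (b = -3 - 1 = -4)
z = 41 (z = -9*(-4) + 5 = 36 + 5 = 41)
184 - z = 184 - 1*41 = 184 - 41 = 143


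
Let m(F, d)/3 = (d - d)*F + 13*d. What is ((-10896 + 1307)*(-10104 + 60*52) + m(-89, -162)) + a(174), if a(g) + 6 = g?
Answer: 66963426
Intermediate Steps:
a(g) = -6 + g
m(F, d) = 39*d (m(F, d) = 3*((d - d)*F + 13*d) = 3*(0*F + 13*d) = 3*(0 + 13*d) = 3*(13*d) = 39*d)
((-10896 + 1307)*(-10104 + 60*52) + m(-89, -162)) + a(174) = ((-10896 + 1307)*(-10104 + 60*52) + 39*(-162)) + (-6 + 174) = (-9589*(-10104 + 3120) - 6318) + 168 = (-9589*(-6984) - 6318) + 168 = (66969576 - 6318) + 168 = 66963258 + 168 = 66963426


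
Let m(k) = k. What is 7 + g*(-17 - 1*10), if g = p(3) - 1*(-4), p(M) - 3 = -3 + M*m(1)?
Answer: -182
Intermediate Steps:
p(M) = M (p(M) = 3 + (-3 + M*1) = 3 + (-3 + M) = M)
g = 7 (g = 3 - 1*(-4) = 3 + 4 = 7)
7 + g*(-17 - 1*10) = 7 + 7*(-17 - 1*10) = 7 + 7*(-17 - 10) = 7 + 7*(-27) = 7 - 189 = -182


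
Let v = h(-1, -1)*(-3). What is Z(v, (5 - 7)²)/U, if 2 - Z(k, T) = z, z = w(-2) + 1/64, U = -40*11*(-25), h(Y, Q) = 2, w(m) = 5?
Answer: -193/704000 ≈ -0.00027415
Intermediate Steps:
v = -6 (v = 2*(-3) = -6)
U = 11000 (U = -440*(-25) = 11000)
z = 321/64 (z = 5 + 1/64 = 321/64 ≈ 5.0156)
Z(k, T) = -193/64 (Z(k, T) = 2 - 1*321/64 = 2 - 321/64 = -193/64)
Z(v, (5 - 7)²)/U = -193/64/11000 = -193/64*1/11000 = -193/704000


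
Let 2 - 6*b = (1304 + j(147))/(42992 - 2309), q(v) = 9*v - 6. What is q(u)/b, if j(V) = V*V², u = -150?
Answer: 330996888/3096461 ≈ 106.90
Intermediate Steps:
q(v) = -6 + 9*v
j(V) = V³
b = -3096461/244098 (b = ⅓ - (1304 + 147³)/(6*(42992 - 2309)) = ⅓ - (1304 + 3176523)/(6*40683) = ⅓ - 3177827/(6*40683) = ⅓ - ⅙*3177827/40683 = ⅓ - 3177827/244098 = -3096461/244098 ≈ -12.685)
q(u)/b = (-6 + 9*(-150))/(-3096461/244098) = (-6 - 1350)*(-244098/3096461) = -1356*(-244098/3096461) = 330996888/3096461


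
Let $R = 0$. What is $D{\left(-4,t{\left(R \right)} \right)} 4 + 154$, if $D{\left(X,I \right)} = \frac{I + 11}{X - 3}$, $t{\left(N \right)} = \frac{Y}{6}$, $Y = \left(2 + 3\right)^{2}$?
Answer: $\frac{436}{3} \approx 145.33$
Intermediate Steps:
$Y = 25$ ($Y = 5^{2} = 25$)
$t{\left(N \right)} = \frac{25}{6}$
$D{\left(X,I \right)} = \frac{11 + I}{-3 + X}$
$D{\left(-4,t{\left(R \right)} \right)} 4 + 154 = \frac{11 + \frac{25}{6}}{-3 - 4} \cdot 4 + 154 = \frac{1}{-7} \cdot \frac{91}{6} \cdot 4 + 154 = \left(- \frac{1}{7}\right) \frac{91}{6} \cdot 4 + 154 = \left(- \frac{13}{6}\right) 4 + 154 = - \frac{26}{3} + 154 = \frac{436}{3}$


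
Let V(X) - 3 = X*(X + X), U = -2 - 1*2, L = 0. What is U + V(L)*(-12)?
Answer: -40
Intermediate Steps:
U = -4 (U = -2 - 2 = -4)
V(X) = 3 + 2*X**2 (V(X) = 3 + X*(X + X) = 3 + X*(2*X) = 3 + 2*X**2)
U + V(L)*(-12) = -4 + (3 + 2*0**2)*(-12) = -4 + (3 + 2*0)*(-12) = -4 + (3 + 0)*(-12) = -4 + 3*(-12) = -4 - 36 = -40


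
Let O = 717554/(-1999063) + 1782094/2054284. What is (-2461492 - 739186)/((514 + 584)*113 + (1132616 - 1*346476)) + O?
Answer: -2810774548773321343/934481018823200222 ≈ -3.0078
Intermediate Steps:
O = 1044229238293/2053321567946 (O = 717554*(-1/1999063) + 1782094*(1/2054284) = -717554/1999063 + 891047/1027142 = 1044229238293/2053321567946 ≈ 0.50856)
(-2461492 - 739186)/((514 + 584)*113 + (1132616 - 1*346476)) + O = (-2461492 - 739186)/((514 + 584)*113 + (1132616 - 1*346476)) + 1044229238293/2053321567946 = -3200678/(1098*113 + (1132616 - 346476)) + 1044229238293/2053321567946 = -3200678/(124074 + 786140) + 1044229238293/2053321567946 = -3200678/910214 + 1044229238293/2053321567946 = -3200678*1/910214 + 1044229238293/2053321567946 = -1600339/455107 + 1044229238293/2053321567946 = -2810774548773321343/934481018823200222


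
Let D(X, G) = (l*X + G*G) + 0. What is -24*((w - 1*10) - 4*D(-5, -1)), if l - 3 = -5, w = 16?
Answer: 912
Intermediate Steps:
l = -2 (l = 3 - 5 = -2)
D(X, G) = G² - 2*X (D(X, G) = (-2*X + G*G) + 0 = (-2*X + G²) + 0 = (G² - 2*X) + 0 = G² - 2*X)
-24*((w - 1*10) - 4*D(-5, -1)) = -24*((16 - 1*10) - 4*((-1)² - 2*(-5))) = -24*((16 - 10) - 4*(1 + 10)) = -24*(6 - 4*11) = -24*(6 - 44) = -24*(-38) = 912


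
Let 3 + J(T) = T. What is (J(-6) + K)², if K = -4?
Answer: 169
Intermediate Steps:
J(T) = -3 + T
(J(-6) + K)² = ((-3 - 6) - 4)² = (-9 - 4)² = (-13)² = 169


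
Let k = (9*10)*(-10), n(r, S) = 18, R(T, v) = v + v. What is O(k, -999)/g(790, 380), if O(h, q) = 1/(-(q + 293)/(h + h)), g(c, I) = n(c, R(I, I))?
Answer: -50/353 ≈ -0.14164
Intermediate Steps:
R(T, v) = 2*v
g(c, I) = 18
k = -900 (k = 90*(-10) = -900)
O(h, q) = -2*h/(293 + q) (O(h, q) = 1/(-(293 + q)/(2*h)) = -2*h/(293 + q))
O(k, -999)/g(790, 380) = -2*(-900)/(293 - 999)/18 = -2*(-900)/(-706)*(1/18) = -2*(-900)*(-1/706)*(1/18) = -900/353*1/18 = -50/353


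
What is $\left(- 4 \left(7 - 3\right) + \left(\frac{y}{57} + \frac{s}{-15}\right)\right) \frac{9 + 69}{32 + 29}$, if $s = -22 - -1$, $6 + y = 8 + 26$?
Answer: $- \frac{104546}{5795} \approx -18.041$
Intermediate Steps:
$y = 28$ ($y = -6 + \left(8 + 26\right) = -6 + 34 = 28$)
$s = -21$ ($s = -22 + 1 = -21$)
$\left(- 4 \left(7 - 3\right) + \left(\frac{y}{57} + \frac{s}{-15}\right)\right) \frac{9 + 69}{32 + 29} = \left(- 4 \left(7 - 3\right) + \left(\frac{28}{57} - \frac{21}{-15}\right)\right) \frac{9 + 69}{32 + 29} = \left(\left(-4\right) 4 + \left(28 \cdot \frac{1}{57} - - \frac{7}{5}\right)\right) \frac{78}{61} = \left(-16 + \left(\frac{28}{57} + \frac{7}{5}\right)\right) 78 \cdot \frac{1}{61} = \left(-16 + \frac{539}{285}\right) \frac{78}{61} = \left(- \frac{4021}{285}\right) \frac{78}{61} = - \frac{104546}{5795}$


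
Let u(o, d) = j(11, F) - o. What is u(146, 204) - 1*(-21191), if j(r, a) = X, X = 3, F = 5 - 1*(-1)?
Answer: 21048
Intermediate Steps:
F = 6 (F = 5 + 1 = 6)
j(r, a) = 3
u(o, d) = 3 - o
u(146, 204) - 1*(-21191) = (3 - 1*146) - 1*(-21191) = (3 - 146) + 21191 = -143 + 21191 = 21048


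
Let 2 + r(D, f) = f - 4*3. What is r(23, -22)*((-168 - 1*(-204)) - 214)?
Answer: 6408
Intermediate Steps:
r(D, f) = -14 + f (r(D, f) = -2 + (f - 4*3) = -2 + (f - 12) = -2 + (-12 + f) = -14 + f)
r(23, -22)*((-168 - 1*(-204)) - 214) = (-14 - 22)*((-168 - 1*(-204)) - 214) = -36*((-168 + 204) - 214) = -36*(36 - 214) = -36*(-178) = 6408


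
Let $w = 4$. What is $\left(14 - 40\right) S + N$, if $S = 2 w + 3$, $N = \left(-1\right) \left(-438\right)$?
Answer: $152$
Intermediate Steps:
$N = 438$
$S = 11$ ($S = 2 \cdot 4 + 3 = 8 + 3 = 11$)
$\left(14 - 40\right) S + N = \left(14 - 40\right) 11 + 438 = \left(-26\right) 11 + 438 = -286 + 438 = 152$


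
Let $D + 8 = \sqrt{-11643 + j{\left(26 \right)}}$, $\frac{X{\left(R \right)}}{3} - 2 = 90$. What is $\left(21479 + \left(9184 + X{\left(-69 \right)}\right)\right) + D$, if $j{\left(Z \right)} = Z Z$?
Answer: $30931 + i \sqrt{10967} \approx 30931.0 + 104.72 i$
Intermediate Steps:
$j{\left(Z \right)} = Z^{2}$
$X{\left(R \right)} = 276$ ($X{\left(R \right)} = 6 + 3 \cdot 90 = 6 + 270 = 276$)
$D = -8 + i \sqrt{10967}$ ($D = -8 + \sqrt{-11643 + 26^{2}} = -8 + \sqrt{-11643 + 676} = -8 + \sqrt{-10967} = -8 + i \sqrt{10967} \approx -8.0 + 104.72 i$)
$\left(21479 + \left(9184 + X{\left(-69 \right)}\right)\right) + D = \left(21479 + \left(9184 + 276\right)\right) - \left(8 - i \sqrt{10967}\right) = \left(21479 + 9460\right) - \left(8 - i \sqrt{10967}\right) = 30939 - \left(8 - i \sqrt{10967}\right) = 30931 + i \sqrt{10967}$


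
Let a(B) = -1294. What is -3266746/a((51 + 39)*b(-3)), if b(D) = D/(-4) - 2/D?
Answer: 1633373/647 ≈ 2524.5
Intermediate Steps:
b(D) = -2/D - D/4 (b(D) = D*(-¼) - 2/D = -D/4 - 2/D = -2/D - D/4)
-3266746/a((51 + 39)*b(-3)) = -3266746/(-1294) = -3266746*(-1/1294) = 1633373/647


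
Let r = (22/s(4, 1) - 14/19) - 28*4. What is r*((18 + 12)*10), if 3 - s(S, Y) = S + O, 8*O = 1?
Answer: -2262200/57 ≈ -39688.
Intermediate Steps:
O = 1/8 (O = (1/8)*1 = 1/8 ≈ 0.12500)
s(S, Y) = 23/8 - S (s(S, Y) = 3 - (S + 1/8) = 3 - (1/8 + S) = 3 + (-1/8 - S) = 23/8 - S)
r = -22622/171 (r = (22/(23/8 - 1*4) - 14/19) - 28*4 = (22/(23/8 - 4) - 14*1/19) - 112 = (22/(-9/8) - 14/19) - 112 = (22*(-8/9) - 14/19) - 112 = (-176/9 - 14/19) - 112 = -3470/171 - 112 = -22622/171 ≈ -132.29)
r*((18 + 12)*10) = -22622*(18 + 12)*10/171 = -226220*10/57 = -22622/171*300 = -2262200/57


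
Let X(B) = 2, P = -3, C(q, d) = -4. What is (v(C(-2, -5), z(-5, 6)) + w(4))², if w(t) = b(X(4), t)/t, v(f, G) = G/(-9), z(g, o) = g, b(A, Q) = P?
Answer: 49/1296 ≈ 0.037809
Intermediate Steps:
b(A, Q) = -3
v(f, G) = -G/9 (v(f, G) = G*(-⅑) = -G/9)
w(t) = -3/t
(v(C(-2, -5), z(-5, 6)) + w(4))² = (-⅑*(-5) - 3/4)² = (5/9 - 3*¼)² = (5/9 - ¾)² = (-7/36)² = 49/1296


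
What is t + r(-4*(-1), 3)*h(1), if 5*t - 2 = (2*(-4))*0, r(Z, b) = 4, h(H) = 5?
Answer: 102/5 ≈ 20.400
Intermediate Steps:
t = 2/5 (t = 2/5 + ((2*(-4))*0)/5 = 2/5 + (-8*0)/5 = 2/5 + (1/5)*0 = 2/5 + 0 = 2/5 ≈ 0.40000)
t + r(-4*(-1), 3)*h(1) = 2/5 + 4*5 = 2/5 + 20 = 102/5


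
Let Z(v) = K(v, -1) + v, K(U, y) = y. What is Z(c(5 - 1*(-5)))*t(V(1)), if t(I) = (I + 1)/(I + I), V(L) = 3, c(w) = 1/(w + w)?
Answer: -19/30 ≈ -0.63333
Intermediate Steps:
c(w) = 1/(2*w)
Z(v) = -1 + v
t(I) = (1 + I)/(2*I) (t(I) = (1 + I)/((2*I)) = (1 + I)*(1/(2*I)) = (1 + I)/(2*I))
Z(c(5 - 1*(-5)))*t(V(1)) = (-1 + 1/(2*(5 - 1*(-5))))*((½)*(1 + 3)/3) = (-1 + 1/(2*(5 + 5)))*((½)*(⅓)*4) = (-1 + (½)/10)*(⅔) = (-1 + (½)*(⅒))*(⅔) = (-1 + 1/20)*(⅔) = -19/20*⅔ = -19/30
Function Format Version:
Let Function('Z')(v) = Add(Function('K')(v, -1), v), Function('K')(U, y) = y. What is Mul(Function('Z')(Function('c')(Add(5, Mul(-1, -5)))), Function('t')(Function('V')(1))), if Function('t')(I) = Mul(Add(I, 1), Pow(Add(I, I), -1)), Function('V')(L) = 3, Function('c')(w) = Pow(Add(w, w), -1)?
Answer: Rational(-19, 30) ≈ -0.63333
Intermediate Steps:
Function('c')(w) = Mul(Rational(1, 2), Pow(w, -1)) (Function('c')(w) = Pow(Mul(2, w), -1) = Mul(Rational(1, 2), Pow(w, -1)))
Function('Z')(v) = Add(-1, v)
Function('t')(I) = Mul(Rational(1, 2), Pow(I, -1), Add(1, I)) (Function('t')(I) = Mul(Add(1, I), Pow(Mul(2, I), -1)) = Mul(Add(1, I), Mul(Rational(1, 2), Pow(I, -1))) = Mul(Rational(1, 2), Pow(I, -1), Add(1, I)))
Mul(Function('Z')(Function('c')(Add(5, Mul(-1, -5)))), Function('t')(Function('V')(1))) = Mul(Add(-1, Mul(Rational(1, 2), Pow(Add(5, Mul(-1, -5)), -1))), Mul(Rational(1, 2), Pow(3, -1), Add(1, 3))) = Mul(Add(-1, Mul(Rational(1, 2), Pow(Add(5, 5), -1))), Mul(Rational(1, 2), Rational(1, 3), 4)) = Mul(Add(-1, Mul(Rational(1, 2), Pow(10, -1))), Rational(2, 3)) = Mul(Add(-1, Mul(Rational(1, 2), Rational(1, 10))), Rational(2, 3)) = Mul(Add(-1, Rational(1, 20)), Rational(2, 3)) = Mul(Rational(-19, 20), Rational(2, 3)) = Rational(-19, 30)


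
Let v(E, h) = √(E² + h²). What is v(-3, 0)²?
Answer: 9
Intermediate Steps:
v(-3, 0)² = (√((-3)² + 0²))² = (√(9 + 0))² = (√9)² = 3² = 9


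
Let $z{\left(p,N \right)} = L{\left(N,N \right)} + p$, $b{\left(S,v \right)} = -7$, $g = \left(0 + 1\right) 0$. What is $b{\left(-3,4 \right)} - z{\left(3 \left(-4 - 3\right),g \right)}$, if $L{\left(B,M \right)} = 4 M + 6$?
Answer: $8$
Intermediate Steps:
$g = 0$ ($g = 1 \cdot 0 = 0$)
$L{\left(B,M \right)} = 6 + 4 M$
$z{\left(p,N \right)} = 6 + p + 4 N$ ($z{\left(p,N \right)} = \left(6 + 4 N\right) + p = 6 + p + 4 N$)
$b{\left(-3,4 \right)} - z{\left(3 \left(-4 - 3\right),g \right)} = -7 - \left(6 + 3 \left(-4 - 3\right) + 4 \cdot 0\right) = -7 - \left(6 + 3 \left(-7\right) + 0\right) = -7 - \left(6 - 21 + 0\right) = -7 - -15 = -7 + 15 = 8$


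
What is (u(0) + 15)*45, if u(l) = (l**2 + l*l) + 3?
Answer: 810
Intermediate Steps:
u(l) = 3 + 2*l**2 (u(l) = (l**2 + l**2) + 3 = 2*l**2 + 3 = 3 + 2*l**2)
(u(0) + 15)*45 = ((3 + 2*0**2) + 15)*45 = ((3 + 2*0) + 15)*45 = ((3 + 0) + 15)*45 = (3 + 15)*45 = 18*45 = 810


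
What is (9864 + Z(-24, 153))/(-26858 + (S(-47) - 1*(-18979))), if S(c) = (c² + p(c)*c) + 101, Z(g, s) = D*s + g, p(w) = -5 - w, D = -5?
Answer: -9075/7543 ≈ -1.2031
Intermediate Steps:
Z(g, s) = g - 5*s (Z(g, s) = -5*s + g = g - 5*s)
S(c) = 101 + c² + c*(-5 - c) (S(c) = (c² + (-5 - c)*c) + 101 = (c² + c*(-5 - c)) + 101 = 101 + c² + c*(-5 - c))
(9864 + Z(-24, 153))/(-26858 + (S(-47) - 1*(-18979))) = (9864 + (-24 - 5*153))/(-26858 + ((101 - 5*(-47)) - 1*(-18979))) = (9864 + (-24 - 765))/(-26858 + ((101 + 235) + 18979)) = (9864 - 789)/(-26858 + (336 + 18979)) = 9075/(-26858 + 19315) = 9075/(-7543) = 9075*(-1/7543) = -9075/7543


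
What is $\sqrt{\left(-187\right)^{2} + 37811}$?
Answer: $2 \sqrt{18195} \approx 269.78$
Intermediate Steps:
$\sqrt{\left(-187\right)^{2} + 37811} = \sqrt{34969 + 37811} = \sqrt{72780} = 2 \sqrt{18195}$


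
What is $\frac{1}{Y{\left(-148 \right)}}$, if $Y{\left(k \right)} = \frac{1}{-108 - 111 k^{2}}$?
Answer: $-2431452$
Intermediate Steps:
$\frac{1}{Y{\left(-148 \right)}} = \frac{1}{\left(-1\right) \frac{1}{108 + 111 \left(-148\right)^{2}}} = \frac{1}{\left(-1\right) \frac{1}{108 + 111 \cdot 21904}} = \frac{1}{\left(-1\right) \frac{1}{108 + 2431344}} = \frac{1}{\left(-1\right) \frac{1}{2431452}} = \frac{1}{- \frac{1}{2431452}} = -2431452$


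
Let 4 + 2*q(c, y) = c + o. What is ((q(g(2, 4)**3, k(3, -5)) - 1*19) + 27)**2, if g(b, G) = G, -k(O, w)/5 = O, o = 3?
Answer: 6241/4 ≈ 1560.3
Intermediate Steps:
k(O, w) = -5*O
q(c, y) = -1/2 + c/2 (q(c, y) = -2 + (c + 3)/2 = -2 + (3 + c)/2 = -2 + (3/2 + c/2) = -1/2 + c/2)
((q(g(2, 4)**3, k(3, -5)) - 1*19) + 27)**2 = (((-1/2 + (1/2)*4**3) - 1*19) + 27)**2 = (((-1/2 + (1/2)*64) - 19) + 27)**2 = (((-1/2 + 32) - 19) + 27)**2 = ((63/2 - 19) + 27)**2 = (25/2 + 27)**2 = (79/2)**2 = 6241/4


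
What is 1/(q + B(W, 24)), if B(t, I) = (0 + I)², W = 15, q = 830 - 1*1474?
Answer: -1/68 ≈ -0.014706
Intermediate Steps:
q = -644 (q = 830 - 1474 = -644)
B(t, I) = I²
1/(q + B(W, 24)) = 1/(-644 + 24²) = 1/(-644 + 576) = 1/(-68) = -1/68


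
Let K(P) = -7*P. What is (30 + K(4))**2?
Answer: 4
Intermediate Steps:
(30 + K(4))**2 = (30 - 7*4)**2 = (30 - 28)**2 = 2**2 = 4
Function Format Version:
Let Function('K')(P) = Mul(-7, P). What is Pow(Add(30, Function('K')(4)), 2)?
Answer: 4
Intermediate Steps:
Pow(Add(30, Function('K')(4)), 2) = Pow(Add(30, Mul(-7, 4)), 2) = Pow(Add(30, -28), 2) = Pow(2, 2) = 4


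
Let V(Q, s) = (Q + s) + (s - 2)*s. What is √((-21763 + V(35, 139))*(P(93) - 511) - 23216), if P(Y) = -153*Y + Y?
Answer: 3*√4140894 ≈ 6104.8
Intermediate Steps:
P(Y) = -152*Y
V(Q, s) = Q + s + s*(-2 + s) (V(Q, s) = (Q + s) + (-2 + s)*s = (Q + s) + s*(-2 + s) = Q + s + s*(-2 + s))
√((-21763 + V(35, 139))*(P(93) - 511) - 23216) = √((-21763 + (35 + 139² - 1*139))*(-152*93 - 511) - 23216) = √((-21763 + (35 + 19321 - 139))*(-14136 - 511) - 23216) = √((-21763 + 19217)*(-14647) - 23216) = √(-2546*(-14647) - 23216) = √(37291262 - 23216) = √37268046 = 3*√4140894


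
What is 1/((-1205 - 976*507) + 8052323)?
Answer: 1/7556286 ≈ 1.3234e-7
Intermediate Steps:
1/((-1205 - 976*507) + 8052323) = 1/((-1205 - 494832) + 8052323) = 1/(-496037 + 8052323) = 1/7556286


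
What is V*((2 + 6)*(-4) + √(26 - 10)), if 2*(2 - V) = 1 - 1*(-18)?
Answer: 210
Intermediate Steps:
V = -15/2 (V = 2 - (1 - 1*(-18))/2 = 2 - (1 + 18)/2 = 2 - ½*19 = 2 - 19/2 = -15/2 ≈ -7.5000)
V*((2 + 6)*(-4) + √(26 - 10)) = -15*((2 + 6)*(-4) + √(26 - 10))/2 = -15*(8*(-4) + √16)/2 = -15*(-32 + 4)/2 = -15/2*(-28) = 210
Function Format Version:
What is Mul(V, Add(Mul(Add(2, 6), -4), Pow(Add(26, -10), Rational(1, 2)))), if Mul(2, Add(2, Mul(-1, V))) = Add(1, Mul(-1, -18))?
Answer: 210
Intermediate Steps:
V = Rational(-15, 2) (V = Add(2, Mul(Rational(-1, 2), Add(1, Mul(-1, -18)))) = Add(2, Mul(Rational(-1, 2), Add(1, 18))) = Add(2, Mul(Rational(-1, 2), 19)) = Add(2, Rational(-19, 2)) = Rational(-15, 2) ≈ -7.5000)
Mul(V, Add(Mul(Add(2, 6), -4), Pow(Add(26, -10), Rational(1, 2)))) = Mul(Rational(-15, 2), Add(Mul(Add(2, 6), -4), Pow(Add(26, -10), Rational(1, 2)))) = Mul(Rational(-15, 2), Add(Mul(8, -4), Pow(16, Rational(1, 2)))) = Mul(Rational(-15, 2), Add(-32, 4)) = Mul(Rational(-15, 2), -28) = 210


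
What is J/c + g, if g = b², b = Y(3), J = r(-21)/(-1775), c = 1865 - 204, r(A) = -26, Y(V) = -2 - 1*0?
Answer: 11793126/2948275 ≈ 4.0000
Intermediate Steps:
Y(V) = -2 (Y(V) = -2 + 0 = -2)
c = 1661
J = 26/1775 (J = -26/(-1775) = -26*(-1/1775) = 26/1775 ≈ 0.014648)
b = -2
g = 4 (g = (-2)² = 4)
J/c + g = (26/1775)/1661 + 4 = (26/1775)*(1/1661) + 4 = 26/2948275 + 4 = 11793126/2948275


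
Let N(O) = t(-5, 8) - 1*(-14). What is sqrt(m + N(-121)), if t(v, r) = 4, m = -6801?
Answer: I*sqrt(6783) ≈ 82.359*I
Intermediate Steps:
N(O) = 18 (N(O) = 4 - 1*(-14) = 4 + 14 = 18)
sqrt(m + N(-121)) = sqrt(-6801 + 18) = sqrt(-6783) = I*sqrt(6783)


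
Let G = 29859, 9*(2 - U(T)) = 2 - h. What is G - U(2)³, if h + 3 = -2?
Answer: 21765880/729 ≈ 29857.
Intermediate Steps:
h = -5 (h = -3 - 2 = -5)
U(T) = 11/9 (U(T) = 2 - (2 - 1*(-5))/9 = 2 - (2 + 5)/9 = 2 - ⅑*7 = 2 - 7/9 = 11/9)
G - U(2)³ = 29859 - (11/9)³ = 29859 - 1*1331/729 = 29859 - 1331/729 = 21765880/729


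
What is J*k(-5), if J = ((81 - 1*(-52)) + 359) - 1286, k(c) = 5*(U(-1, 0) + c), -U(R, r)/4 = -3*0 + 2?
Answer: 51610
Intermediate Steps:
U(R, r) = -8 (U(R, r) = -4*(-3*0 + 2) = -4*(0 + 2) = -4*2 = -8)
k(c) = -40 + 5*c (k(c) = 5*(-8 + c) = -40 + 5*c)
J = -794 (J = ((81 + 52) + 359) - 1286 = (133 + 359) - 1286 = 492 - 1286 = -794)
J*k(-5) = -794*(-40 + 5*(-5)) = -794*(-40 - 25) = -794*(-65) = 51610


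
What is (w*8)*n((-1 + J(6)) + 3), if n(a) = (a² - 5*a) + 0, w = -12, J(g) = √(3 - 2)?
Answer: 576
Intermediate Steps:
J(g) = 1 (J(g) = √1 = 1)
n(a) = a² - 5*a
(w*8)*n((-1 + J(6)) + 3) = (-12*8)*(((-1 + 1) + 3)*(-5 + ((-1 + 1) + 3))) = -96*(0 + 3)*(-5 + (0 + 3)) = -288*(-5 + 3) = -288*(-2) = -96*(-6) = 576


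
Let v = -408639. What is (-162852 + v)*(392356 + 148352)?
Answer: -309009755628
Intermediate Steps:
(-162852 + v)*(392356 + 148352) = (-162852 - 408639)*(392356 + 148352) = -571491*540708 = -309009755628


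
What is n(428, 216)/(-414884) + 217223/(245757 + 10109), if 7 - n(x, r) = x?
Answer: 45115033359/53077354772 ≈ 0.84999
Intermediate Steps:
n(x, r) = 7 - x
n(428, 216)/(-414884) + 217223/(245757 + 10109) = (7 - 1*428)/(-414884) + 217223/(245757 + 10109) = (7 - 428)*(-1/414884) + 217223/255866 = -421*(-1/414884) + 217223*(1/255866) = 421/414884 + 217223/255866 = 45115033359/53077354772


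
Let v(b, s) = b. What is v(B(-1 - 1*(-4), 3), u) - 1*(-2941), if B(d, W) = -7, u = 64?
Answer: 2934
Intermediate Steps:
v(B(-1 - 1*(-4), 3), u) - 1*(-2941) = -7 - 1*(-2941) = -7 + 2941 = 2934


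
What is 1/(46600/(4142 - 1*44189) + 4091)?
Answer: 40047/163785677 ≈ 0.00024451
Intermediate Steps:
1/(46600/(4142 - 1*44189) + 4091) = 1/(46600/(4142 - 44189) + 4091) = 1/(46600/(-40047) + 4091) = 1/(46600*(-1/40047) + 4091) = 1/(-46600/40047 + 4091) = 1/(163785677/40047) = 40047/163785677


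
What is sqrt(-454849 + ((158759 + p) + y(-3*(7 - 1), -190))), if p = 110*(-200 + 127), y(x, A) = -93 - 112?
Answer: 5*I*sqrt(12173) ≈ 551.66*I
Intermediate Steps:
y(x, A) = -205
p = -8030 (p = 110*(-73) = -8030)
sqrt(-454849 + ((158759 + p) + y(-3*(7 - 1), -190))) = sqrt(-454849 + ((158759 - 8030) - 205)) = sqrt(-454849 + (150729 - 205)) = sqrt(-454849 + 150524) = sqrt(-304325) = 5*I*sqrt(12173)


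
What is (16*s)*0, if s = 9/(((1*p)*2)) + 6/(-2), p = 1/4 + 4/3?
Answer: 0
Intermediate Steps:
p = 19/12 (p = 1*(¼) + 4*(⅓) = ¼ + 4/3 = 19/12 ≈ 1.5833)
s = -3/19 (s = 9/(((1*(19/12))*2)) + 6/(-2) = 9/(((19/12)*2)) + 6*(-½) = 9/(19/6) - 3 = 9*(6/19) - 3 = 54/19 - 3 = -3/19 ≈ -0.15789)
(16*s)*0 = (16*(-3/19))*0 = -48/19*0 = 0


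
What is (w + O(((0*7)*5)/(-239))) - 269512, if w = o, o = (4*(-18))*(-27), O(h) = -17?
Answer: -267585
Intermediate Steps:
o = 1944 (o = -72*(-27) = 1944)
w = 1944
(w + O(((0*7)*5)/(-239))) - 269512 = (1944 - 17) - 269512 = 1927 - 269512 = -267585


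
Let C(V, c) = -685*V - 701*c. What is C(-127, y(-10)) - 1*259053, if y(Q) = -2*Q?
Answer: -186078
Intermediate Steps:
C(V, c) = -701*c - 685*V
C(-127, y(-10)) - 1*259053 = (-(-1402)*(-10) - 685*(-127)) - 1*259053 = (-701*20 + 86995) - 259053 = (-14020 + 86995) - 259053 = 72975 - 259053 = -186078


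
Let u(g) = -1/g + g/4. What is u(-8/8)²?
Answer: 9/16 ≈ 0.56250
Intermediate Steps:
u(g) = -1/g + g/4 (u(g) = -1/g + g*(¼) = -1/g + g/4)
u(-8/8)² = (-1/((-8/8)) + (-8/8)/4)² = (-1/((-8*⅛)) + (-8*⅛)/4)² = (-1/(-1) + (¼)*(-1))² = (-1*(-1) - ¼)² = (1 - ¼)² = (¾)² = 9/16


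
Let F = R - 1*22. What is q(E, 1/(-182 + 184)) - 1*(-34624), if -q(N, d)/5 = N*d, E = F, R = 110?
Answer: 34404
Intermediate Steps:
F = 88 (F = 110 - 1*22 = 110 - 22 = 88)
E = 88
q(N, d) = -5*N*d
q(E, 1/(-182 + 184)) - 1*(-34624) = -5*88/(-182 + 184) - 1*(-34624) = -5*88/2 + 34624 = -5*88*1/2 + 34624 = -220 + 34624 = 34404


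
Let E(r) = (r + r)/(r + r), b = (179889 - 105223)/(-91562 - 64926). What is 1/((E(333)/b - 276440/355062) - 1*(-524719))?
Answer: 6627764823/3477695079256913 ≈ 1.9058e-6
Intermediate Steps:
b = -37333/78244 (b = 74666/(-156488) = 74666*(-1/156488) = -37333/78244 ≈ -0.47714)
E(r) = 1 (E(r) = (2*r)/((2*r)) = (2*r)*(1/(2*r)) = 1)
1/((E(333)/b - 276440/355062) - 1*(-524719)) = 1/((1/(-37333/78244) - 276440/355062) - 1*(-524719)) = 1/((1*(-78244/37333) - 276440*1/355062) + 524719) = 1/((-78244/37333 - 138220/177531) + 524719) = 1/(-19050902824/6627764823 + 524719) = 1/(3477695079256913/6627764823) = 6627764823/3477695079256913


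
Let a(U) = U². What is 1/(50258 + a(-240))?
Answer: 1/107858 ≈ 9.2714e-6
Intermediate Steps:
1/(50258 + a(-240)) = 1/(50258 + (-240)²) = 1/(50258 + 57600) = 1/107858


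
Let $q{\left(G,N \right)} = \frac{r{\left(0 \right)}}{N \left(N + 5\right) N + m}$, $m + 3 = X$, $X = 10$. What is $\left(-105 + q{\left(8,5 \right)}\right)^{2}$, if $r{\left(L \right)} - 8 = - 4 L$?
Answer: $\frac{727758529}{66049} \approx 11018.0$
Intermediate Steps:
$m = 7$ ($m = -3 + 10 = 7$)
$r{\left(L \right)} = 8 - 4 L$
$q{\left(G,N \right)} = \frac{8}{7 + N^{2} \left(5 + N\right)}$ ($q{\left(G,N \right)} = \frac{8 - 0}{N \left(N + 5\right) N + 7} = \frac{8 + 0}{N \left(5 + N\right) N + 7} = \frac{8}{N^{2} \left(5 + N\right) + 7} = \frac{8}{7 + N^{2} \left(5 + N\right)}$)
$\left(-105 + q{\left(8,5 \right)}\right)^{2} = \left(-105 + \frac{8}{7 + 5^{3} + 5 \cdot 5^{2}}\right)^{2} = \left(-105 + \frac{8}{7 + 125 + 5 \cdot 25}\right)^{2} = \left(-105 + \frac{8}{7 + 125 + 125}\right)^{2} = \left(-105 + \frac{8}{257}\right)^{2} = \left(- \frac{26977}{257}\right)^{2} = \frac{727758529}{66049}$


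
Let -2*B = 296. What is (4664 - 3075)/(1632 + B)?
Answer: 227/212 ≈ 1.0708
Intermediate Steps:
B = -148 (B = -1/2*296 = -148)
(4664 - 3075)/(1632 + B) = (4664 - 3075)/(1632 - 148) = 1589/1484 = 1589*(1/1484) = 227/212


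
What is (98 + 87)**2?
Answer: 34225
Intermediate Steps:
(98 + 87)**2 = 185**2 = 34225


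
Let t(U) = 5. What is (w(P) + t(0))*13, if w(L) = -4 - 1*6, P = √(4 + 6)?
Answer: -65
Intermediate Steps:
P = √10 ≈ 3.1623
w(L) = -10 (w(L) = -4 - 6 = -10)
(w(P) + t(0))*13 = (-10 + 5)*13 = -5*13 = -65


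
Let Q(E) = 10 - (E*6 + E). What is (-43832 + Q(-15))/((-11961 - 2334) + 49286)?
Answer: -43717/34991 ≈ -1.2494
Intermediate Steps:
Q(E) = 10 - 7*E (Q(E) = 10 - (6*E + E) = 10 - 7*E)
(-43832 + Q(-15))/((-11961 - 2334) + 49286) = (-43832 + (10 - 7*(-15)))/((-11961 - 2334) + 49286) = (-43832 + (10 + 105))/(-14295 + 49286) = (-43832 + 115)/34991 = -43717*1/34991 = -43717/34991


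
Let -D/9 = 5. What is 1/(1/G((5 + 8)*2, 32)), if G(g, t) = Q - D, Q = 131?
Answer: 176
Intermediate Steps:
D = -45 (D = -9*5 = -45)
G(g, t) = 176 (G(g, t) = 131 - 1*(-45) = 131 + 45 = 176)
1/(1/G((5 + 8)*2, 32)) = 1/(1/176) = 176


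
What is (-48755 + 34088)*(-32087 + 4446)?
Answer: 405410547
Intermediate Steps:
(-48755 + 34088)*(-32087 + 4446) = -14667*(-27641) = 405410547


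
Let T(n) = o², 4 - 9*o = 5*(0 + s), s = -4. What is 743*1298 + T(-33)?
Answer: 8679790/9 ≈ 9.6442e+5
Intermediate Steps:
o = 8/3 (o = 4/9 - 5*(0 - 4)/9 = 4/9 - 5*(-4)/9 = 4/9 - ⅑*(-20) = 4/9 + 20/9 = 8/3 ≈ 2.6667)
T(n) = 64/9 (T(n) = (8/3)² = 64/9)
743*1298 + T(-33) = 743*1298 + 64/9 = 964414 + 64/9 = 8679790/9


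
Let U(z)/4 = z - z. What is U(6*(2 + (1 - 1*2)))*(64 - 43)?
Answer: 0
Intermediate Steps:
U(z) = 0 (U(z) = 4*(z - z) = 4*0 = 0)
U(6*(2 + (1 - 1*2)))*(64 - 43) = 0*(64 - 43) = 0*21 = 0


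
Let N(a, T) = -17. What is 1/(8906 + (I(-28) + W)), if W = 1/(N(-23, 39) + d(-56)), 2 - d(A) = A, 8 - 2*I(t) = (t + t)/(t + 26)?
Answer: 41/364737 ≈ 0.00011241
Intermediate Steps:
I(t) = 4 - t/(26 + t) (I(t) = 4 - (t + t)/(2*(t + 26)) = 4 - 2*t/(2*(26 + t)) = 4 - t/(26 + t))
d(A) = 2 - A
W = 1/41 (W = 1/(-17 + (2 - 1*(-56))) = 1/(-17 + (2 + 56)) = 1/(-17 + 58) = 1/41 ≈ 0.024390)
1/(8906 + (I(-28) + W)) = 1/(8906 + ((104 + 3*(-28))/(26 - 28) + 1/41)) = 1/(8906 + ((104 - 84)/(-2) + 1/41)) = 1/(8906 + (-1/2*20 + 1/41)) = 1/(8906 + (-10 + 1/41)) = 1/(8906 - 409/41) = 1/(364737/41) = 41/364737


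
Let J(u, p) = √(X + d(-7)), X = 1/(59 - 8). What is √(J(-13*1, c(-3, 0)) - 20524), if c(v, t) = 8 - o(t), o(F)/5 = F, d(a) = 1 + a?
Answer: √(-53382924 + 51*I*√15555)/51 ≈ 0.008535 + 143.26*I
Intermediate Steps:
X = 1/51 ≈ 0.019608
o(F) = 5*F
c(v, t) = 8 - 5*t
J(u, p) = I*√15555/51 (J(u, p) = √(1/51 + (1 - 7)) = √(1/51 - 6) = √(-305/51) = I*√15555/51)
√(J(-13*1, c(-3, 0)) - 20524) = √(I*√15555/51 - 20524) = √(-20524 + I*√15555/51)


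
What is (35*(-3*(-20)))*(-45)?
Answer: -94500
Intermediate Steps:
(35*(-3*(-20)))*(-45) = (35*60)*(-45) = 2100*(-45) = -94500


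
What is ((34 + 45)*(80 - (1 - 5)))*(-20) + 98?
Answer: -132622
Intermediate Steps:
((34 + 45)*(80 - (1 - 5)))*(-20) + 98 = (79*(80 - 1*(-4)))*(-20) + 98 = (79*(80 + 4))*(-20) + 98 = (79*84)*(-20) + 98 = 6636*(-20) + 98 = -132720 + 98 = -132622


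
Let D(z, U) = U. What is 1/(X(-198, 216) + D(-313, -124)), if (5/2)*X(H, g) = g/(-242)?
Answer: -605/75236 ≈ -0.0080414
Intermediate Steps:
X(H, g) = -g/605 (X(H, g) = 2*(g/(-242))/5 = 2*(g*(-1/242))/5 = 2*(-g/242)/5 = -g/605)
1/(X(-198, 216) + D(-313, -124)) = 1/(-1/605*216 - 124) = 1/(-216/605 - 124) = 1/(-75236/605) = -605/75236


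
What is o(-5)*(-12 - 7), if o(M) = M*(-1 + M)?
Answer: -570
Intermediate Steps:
o(-5)*(-12 - 7) = (-5*(-1 - 5))*(-12 - 7) = -5*(-6)*(-19) = 30*(-19) = -570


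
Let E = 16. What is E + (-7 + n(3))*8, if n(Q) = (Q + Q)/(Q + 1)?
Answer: -28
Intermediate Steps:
n(Q) = 2*Q/(1 + Q) (n(Q) = (2*Q)/(1 + Q) = 2*Q/(1 + Q))
E + (-7 + n(3))*8 = 16 + (-7 + 2*3/(1 + 3))*8 = 16 + (-7 + 2*3/4)*8 = 16 + (-7 + 2*3*(1/4))*8 = 16 + (-7 + 3/2)*8 = 16 - 11/2*8 = 16 - 44 = -28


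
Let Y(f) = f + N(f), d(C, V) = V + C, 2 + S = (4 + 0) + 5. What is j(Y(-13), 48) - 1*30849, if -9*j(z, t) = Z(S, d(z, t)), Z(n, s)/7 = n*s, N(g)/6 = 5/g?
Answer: -3630158/117 ≈ -31027.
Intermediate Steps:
S = 7 (S = -2 + ((4 + 0) + 5) = -2 + (4 + 5) = -2 + 9 = 7)
N(g) = 30/g (N(g) = 6*(5/g) = 30/g)
d(C, V) = C + V
Z(n, s) = 7*n*s (Z(n, s) = 7*(n*s) = 7*n*s)
Y(f) = f + 30/f
j(z, t) = -49*t/9 - 49*z/9 (j(z, t) = -7*7*(z + t)/9 = -7*7*(t + z)/9 = -(49*t + 49*z)/9 = -49*t/9 - 49*z/9)
j(Y(-13), 48) - 1*30849 = (-49/9*48 - 49*(-13 + 30/(-13))/9) - 1*30849 = (-784/3 - 49*(-13 + 30*(-1/13))/9) - 30849 = (-784/3 - 49*(-13 - 30/13)/9) - 30849 = (-784/3 - 49/9*(-199/13)) - 30849 = (-784/3 + 9751/117) - 30849 = -20825/117 - 30849 = -3630158/117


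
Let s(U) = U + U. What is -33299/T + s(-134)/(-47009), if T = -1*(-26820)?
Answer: -1558164931/1260781380 ≈ -1.2359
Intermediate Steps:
T = 26820
s(U) = 2*U
-33299/T + s(-134)/(-47009) = -33299/26820 + (2*(-134))/(-47009) = -33299*1/26820 - 268*(-1/47009) = -33299/26820 + 268/47009 = -1558164931/1260781380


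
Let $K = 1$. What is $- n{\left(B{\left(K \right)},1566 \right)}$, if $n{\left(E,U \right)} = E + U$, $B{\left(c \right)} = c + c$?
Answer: $-1568$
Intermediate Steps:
$B{\left(c \right)} = 2 c$
$- n{\left(B{\left(K \right)},1566 \right)} = - (2 \cdot 1 + 1566) = - (2 + 1566) = \left(-1\right) 1568 = -1568$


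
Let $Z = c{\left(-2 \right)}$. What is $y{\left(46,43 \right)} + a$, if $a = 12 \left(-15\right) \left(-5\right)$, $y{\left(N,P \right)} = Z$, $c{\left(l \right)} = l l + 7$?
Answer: $911$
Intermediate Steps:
$c{\left(l \right)} = 7 + l^{2}$ ($c{\left(l \right)} = l^{2} + 7 = 7 + l^{2}$)
$Z = 11$ ($Z = 7 + \left(-2\right)^{2} = 7 + 4 = 11$)
$y{\left(N,P \right)} = 11$
$a = 900$ ($a = \left(-180\right) \left(-5\right) = 900$)
$y{\left(46,43 \right)} + a = 11 + 900 = 911$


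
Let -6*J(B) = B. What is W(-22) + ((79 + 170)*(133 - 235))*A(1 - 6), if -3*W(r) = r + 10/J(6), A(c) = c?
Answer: 381002/3 ≈ 1.2700e+5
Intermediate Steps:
J(B) = -B/6
W(r) = 10/3 - r/3 (W(r) = -(r + 10/((-⅙*6)))/3 = -(r + 10/(-1))/3 = -(r + 10*(-1))/3 = -(r - 10)/3 = -(-10 + r)/3 = 10/3 - r/3)
W(-22) + ((79 + 170)*(133 - 235))*A(1 - 6) = (10/3 - ⅓*(-22)) + ((79 + 170)*(133 - 235))*(1 - 6) = (10/3 + 22/3) + (249*(-102))*(-5) = 32/3 - 25398*(-5) = 32/3 + 126990 = 381002/3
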